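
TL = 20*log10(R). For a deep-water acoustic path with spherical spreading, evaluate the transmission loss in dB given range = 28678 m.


TL = 20*log10(28678) = 89.15

89.15 dB


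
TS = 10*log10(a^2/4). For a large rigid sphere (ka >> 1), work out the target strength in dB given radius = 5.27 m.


8.42 dB


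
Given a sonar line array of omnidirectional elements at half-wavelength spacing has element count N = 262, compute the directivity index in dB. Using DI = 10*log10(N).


DI = 10*log10(262) = 24.18

24.18 dB


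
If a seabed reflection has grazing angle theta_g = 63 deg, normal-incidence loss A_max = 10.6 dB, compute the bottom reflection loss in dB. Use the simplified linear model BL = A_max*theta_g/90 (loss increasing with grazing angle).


BL = A_max * theta_g / 90 = 10.6 * 63 / 90 = 7.42

7.42 dB


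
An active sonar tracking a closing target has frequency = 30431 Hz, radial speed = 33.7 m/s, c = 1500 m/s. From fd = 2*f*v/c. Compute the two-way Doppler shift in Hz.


1367.37 Hz


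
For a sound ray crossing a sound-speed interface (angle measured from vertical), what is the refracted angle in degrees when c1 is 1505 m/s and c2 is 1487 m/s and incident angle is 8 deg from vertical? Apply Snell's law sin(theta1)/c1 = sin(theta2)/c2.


sin(theta2) = (c2/c1)*sin(theta1) = (1487/1505)*sin(8 deg) = 0.13751
theta2 = arcsin(0.13751) = 7.9

7.9 deg


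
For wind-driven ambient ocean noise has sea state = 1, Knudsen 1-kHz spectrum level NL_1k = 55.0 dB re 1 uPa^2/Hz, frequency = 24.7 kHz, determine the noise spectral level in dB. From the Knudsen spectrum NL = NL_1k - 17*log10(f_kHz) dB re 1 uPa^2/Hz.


NL = NL_1k - 17*log10(f_kHz) = 55.0 - 17*log10(24.7) = 55.0 - (23.68) = 31.32

31.32 dB


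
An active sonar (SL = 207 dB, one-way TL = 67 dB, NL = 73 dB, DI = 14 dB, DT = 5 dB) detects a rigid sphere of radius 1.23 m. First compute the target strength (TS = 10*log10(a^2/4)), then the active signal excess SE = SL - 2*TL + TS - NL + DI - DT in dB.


Step 1: TS = 10*log10(1.23^2/4) = -4.22 dB
Step 2: SE = SL - 2*TL + TS - NL + DI - DT = 207 - 2*67 + (-4.22) - 73 + 14 - 5 = 4.78

4.78 dB


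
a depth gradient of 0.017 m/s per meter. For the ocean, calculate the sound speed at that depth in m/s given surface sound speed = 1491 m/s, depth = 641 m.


c = 1491 + 0.017 * 641 = 1501.897

1501.897 m/s


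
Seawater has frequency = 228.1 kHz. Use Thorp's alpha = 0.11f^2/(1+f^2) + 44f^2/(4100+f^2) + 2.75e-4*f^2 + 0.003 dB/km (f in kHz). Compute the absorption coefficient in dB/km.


f^2 = 52029.61
alpha = 0.11*52029.61/(1+52029.61) + 44*52029.61/(4100+52029.61) + 2.75e-4*52029.61 + 0.003 = 55.207

55.207 dB/km


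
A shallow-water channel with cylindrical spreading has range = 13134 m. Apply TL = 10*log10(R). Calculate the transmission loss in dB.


TL = 10*log10(13134) = 41.18

41.18 dB


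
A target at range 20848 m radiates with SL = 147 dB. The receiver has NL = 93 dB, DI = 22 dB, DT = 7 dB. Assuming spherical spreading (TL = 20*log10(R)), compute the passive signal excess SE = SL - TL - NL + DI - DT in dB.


Step 1: TL = 20*log10(20848) = 86.38 dB
Step 2: SE = 147 - 86.38 - 93 + 22 - 7 = -17.38

-17.38 dB


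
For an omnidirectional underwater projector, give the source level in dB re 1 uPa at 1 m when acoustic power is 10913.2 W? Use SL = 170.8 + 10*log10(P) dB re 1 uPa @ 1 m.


SL = 170.8 + 10*log10(10913.2) = 170.8 + 40.38 = 211.18

211.18 dB


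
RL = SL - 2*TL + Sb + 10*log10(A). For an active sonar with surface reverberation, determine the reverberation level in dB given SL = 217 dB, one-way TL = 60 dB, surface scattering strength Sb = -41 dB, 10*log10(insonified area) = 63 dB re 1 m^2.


119 dB


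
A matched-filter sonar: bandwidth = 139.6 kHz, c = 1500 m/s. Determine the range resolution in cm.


0.54 cm


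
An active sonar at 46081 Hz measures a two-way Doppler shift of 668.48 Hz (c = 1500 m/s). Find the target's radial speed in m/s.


From fd = 2*f*v/c, v = c*fd/(2*f) = 1500 * 668.48 / (2*46081) = 10.88

10.88 m/s


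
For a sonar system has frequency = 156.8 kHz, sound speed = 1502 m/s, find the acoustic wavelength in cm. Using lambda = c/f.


lambda = c/f = 1502 / 156800 = 0.0096 m = 0.96 cm

0.96 cm


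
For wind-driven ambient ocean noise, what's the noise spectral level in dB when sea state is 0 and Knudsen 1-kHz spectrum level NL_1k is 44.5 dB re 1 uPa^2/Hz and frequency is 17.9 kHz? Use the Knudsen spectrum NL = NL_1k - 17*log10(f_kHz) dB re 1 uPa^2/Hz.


23.2 dB


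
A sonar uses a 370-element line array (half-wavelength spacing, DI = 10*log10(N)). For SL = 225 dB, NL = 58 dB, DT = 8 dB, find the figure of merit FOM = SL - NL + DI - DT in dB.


Step 1: DI = 10*log10(370) = 25.68 dB
Step 2: FOM = SL - NL + DI - DT = 225 - 58 + 25.68 - 8 = 184.68

184.68 dB


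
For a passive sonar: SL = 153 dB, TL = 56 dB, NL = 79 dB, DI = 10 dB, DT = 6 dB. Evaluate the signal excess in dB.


SE = SL - TL - NL + DI - DT = 153 - 56 - 79 + 10 - 6 = 22

22 dB


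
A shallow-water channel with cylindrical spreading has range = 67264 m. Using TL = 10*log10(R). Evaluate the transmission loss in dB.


TL = 10*log10(67264) = 48.28

48.28 dB


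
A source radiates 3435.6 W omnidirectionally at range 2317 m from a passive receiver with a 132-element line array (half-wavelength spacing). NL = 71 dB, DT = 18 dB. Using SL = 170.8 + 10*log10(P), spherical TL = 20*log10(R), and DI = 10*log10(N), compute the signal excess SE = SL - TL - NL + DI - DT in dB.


Step 1: SL = 170.8 + 10*log10(3435.6) = 206.16 dB
Step 2: TL = 20*log10(2317) = 67.3 dB
Step 3: DI = 10*log10(132) = 21.21 dB
Step 4: SE = SL - TL - NL + DI - DT = 206.16 - 67.3 - 71 + 21.21 - 18 = 71.07

71.07 dB


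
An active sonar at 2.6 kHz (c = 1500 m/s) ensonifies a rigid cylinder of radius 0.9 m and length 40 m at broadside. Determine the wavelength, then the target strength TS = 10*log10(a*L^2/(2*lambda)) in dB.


Step 1: lambda = c/f = 1500/2600 = 0.57692 m
Step 2: TS = 10*log10(a*L^2/(2*lambda)) = 10*log10(0.9*40^2/(2*0.57692)) = 30.96

30.96 dB


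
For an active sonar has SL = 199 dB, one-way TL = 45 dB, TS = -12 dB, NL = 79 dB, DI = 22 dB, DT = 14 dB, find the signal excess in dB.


SE = SL - 2*TL + TS - NL + DI - DT = 199 - 2*45 + (-12) - 79 + 22 - 14 = 26

26 dB


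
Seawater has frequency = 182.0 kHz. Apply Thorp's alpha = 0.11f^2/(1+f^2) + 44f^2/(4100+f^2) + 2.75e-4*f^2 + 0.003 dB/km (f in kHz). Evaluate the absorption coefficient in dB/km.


f^2 = 33124.0
alpha = 0.11*33124.0/(1+33124.0) + 44*33124.0/(4100+33124.0) + 2.75e-4*33124.0 + 0.003 = 48.376

48.376 dB/km


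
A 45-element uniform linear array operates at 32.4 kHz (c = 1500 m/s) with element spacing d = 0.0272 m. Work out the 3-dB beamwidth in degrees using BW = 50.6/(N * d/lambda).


Step 1: lambda = 1500/32400 = 0.0463 m
Step 2: d/lambda = 0.0272/0.0463 = 0.5875
Step 3: BW = 50.6/(N * d/lambda) = 50.6/(45 * 0.5875) = 1.91

1.91 deg


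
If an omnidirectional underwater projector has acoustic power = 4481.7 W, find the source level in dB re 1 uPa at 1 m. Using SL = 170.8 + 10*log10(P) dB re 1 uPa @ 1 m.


SL = 170.8 + 10*log10(4481.7) = 170.8 + 36.51 = 207.31

207.31 dB


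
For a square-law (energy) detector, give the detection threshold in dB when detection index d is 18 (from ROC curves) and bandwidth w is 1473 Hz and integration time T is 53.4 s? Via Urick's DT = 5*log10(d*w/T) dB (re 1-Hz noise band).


13.48 dB


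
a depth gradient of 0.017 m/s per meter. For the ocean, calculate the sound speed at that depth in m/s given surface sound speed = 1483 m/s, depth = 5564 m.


1577.588 m/s


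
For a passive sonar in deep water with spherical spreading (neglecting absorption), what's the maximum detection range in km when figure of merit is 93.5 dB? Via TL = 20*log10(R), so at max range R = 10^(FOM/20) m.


47.32 km


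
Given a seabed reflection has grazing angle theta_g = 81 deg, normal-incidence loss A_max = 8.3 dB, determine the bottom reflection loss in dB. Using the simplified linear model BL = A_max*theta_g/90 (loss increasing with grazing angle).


7.47 dB


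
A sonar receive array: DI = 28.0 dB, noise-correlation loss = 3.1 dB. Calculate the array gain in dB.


24.9 dB


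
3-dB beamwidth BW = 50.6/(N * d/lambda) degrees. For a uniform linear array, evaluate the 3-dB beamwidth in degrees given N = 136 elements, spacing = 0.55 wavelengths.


BW = 50.6 / (136 * 0.55) = 50.6 / 74.8 = 0.68

0.68 deg


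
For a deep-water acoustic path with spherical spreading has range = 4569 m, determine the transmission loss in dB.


73.2 dB


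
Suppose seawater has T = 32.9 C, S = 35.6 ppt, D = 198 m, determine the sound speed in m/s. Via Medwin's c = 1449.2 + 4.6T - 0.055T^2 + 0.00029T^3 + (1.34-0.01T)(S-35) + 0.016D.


c = 1449.2 + 4.6*32.9 - 0.055*32.9^2 + 0.00029*32.9^3 + (1.34 - 0.01*32.9)*(35.6 - 35) + 0.016*198 = 1555.11

1555.11 m/s


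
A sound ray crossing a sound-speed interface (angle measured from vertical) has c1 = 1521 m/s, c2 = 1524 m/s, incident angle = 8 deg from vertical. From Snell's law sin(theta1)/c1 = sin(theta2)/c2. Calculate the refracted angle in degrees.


sin(theta2) = (c2/c1)*sin(theta1) = (1524/1521)*sin(8 deg) = 0.13945
theta2 = arcsin(0.13945) = 8.02

8.02 deg


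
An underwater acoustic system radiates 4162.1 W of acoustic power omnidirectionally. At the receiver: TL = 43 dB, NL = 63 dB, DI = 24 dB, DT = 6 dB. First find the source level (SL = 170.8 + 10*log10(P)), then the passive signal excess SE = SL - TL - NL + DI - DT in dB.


Step 1: SL = 170.8 + 10*log10(4162.1) = 206.99 dB
Step 2: SE = SL - TL - NL + DI - DT = 206.99 - 43 - 63 + 24 - 6 = 118.99

118.99 dB


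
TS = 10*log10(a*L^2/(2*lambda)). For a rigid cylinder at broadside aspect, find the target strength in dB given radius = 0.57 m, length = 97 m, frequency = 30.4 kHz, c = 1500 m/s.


47.35 dB


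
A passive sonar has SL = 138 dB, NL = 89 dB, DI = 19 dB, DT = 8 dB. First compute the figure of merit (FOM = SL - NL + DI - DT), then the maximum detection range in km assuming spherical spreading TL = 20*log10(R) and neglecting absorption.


Step 1: FOM = SL - NL + DI - DT = 138 - 89 + 19 - 8 = 60 dB
Step 2: at max range FOM = TL = 20*log10(R), so R = 10^(60/20) = 1000.0 m = 1.0 km

1.0 km


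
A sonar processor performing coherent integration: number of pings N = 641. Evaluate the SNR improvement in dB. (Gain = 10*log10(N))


28.07 dB


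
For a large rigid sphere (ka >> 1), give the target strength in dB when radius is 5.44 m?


8.69 dB


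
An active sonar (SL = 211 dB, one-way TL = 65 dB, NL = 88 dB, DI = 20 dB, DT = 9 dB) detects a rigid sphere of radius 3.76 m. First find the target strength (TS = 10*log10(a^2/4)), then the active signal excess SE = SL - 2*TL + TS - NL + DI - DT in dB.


Step 1: TS = 10*log10(3.76^2/4) = 5.48 dB
Step 2: SE = SL - 2*TL + TS - NL + DI - DT = 211 - 2*65 + (5.48) - 88 + 20 - 9 = 9.48

9.48 dB


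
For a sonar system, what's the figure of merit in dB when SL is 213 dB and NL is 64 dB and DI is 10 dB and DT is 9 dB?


FOM = SL - NL + DI - DT = 213 - 64 + 10 - 9 = 150

150 dB


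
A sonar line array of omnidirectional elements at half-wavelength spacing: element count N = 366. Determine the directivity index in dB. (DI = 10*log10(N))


DI = 10*log10(366) = 25.63

25.63 dB


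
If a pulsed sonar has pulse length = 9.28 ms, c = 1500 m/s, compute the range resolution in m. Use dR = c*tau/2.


dR = c*tau/2 = 1500 * 9.28e-3 / 2 = 6.96

6.96 m


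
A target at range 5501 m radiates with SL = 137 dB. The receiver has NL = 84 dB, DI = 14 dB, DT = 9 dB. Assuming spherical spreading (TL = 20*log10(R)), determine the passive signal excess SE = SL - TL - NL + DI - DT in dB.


-16.81 dB


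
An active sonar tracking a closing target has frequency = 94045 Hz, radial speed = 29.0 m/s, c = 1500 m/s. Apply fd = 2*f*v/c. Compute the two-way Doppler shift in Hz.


fd = 2*f*v/c = 2 * 94045 * 29.0 / 1500 = 3636.41

3636.41 Hz


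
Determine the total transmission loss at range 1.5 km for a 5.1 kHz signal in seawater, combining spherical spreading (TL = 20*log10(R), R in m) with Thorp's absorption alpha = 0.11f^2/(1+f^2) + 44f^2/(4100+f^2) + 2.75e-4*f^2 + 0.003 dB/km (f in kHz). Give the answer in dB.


Step 1 (Thorp): alpha = 0.11*26.01/(1+26.01) + 44*26.01/(4100+26.01) + 2.75e-4*26.01 + 0.003 = 0.3935 dB/km
Step 2: TL_spread = 20*log10(1500) = 63.52 dB
Step 3: TL_abs = alpha*R = 0.3935 * 1.5 = 0.59 dB
Step 4: TL_total = 63.52 + 0.59 = 64.11

64.11 dB


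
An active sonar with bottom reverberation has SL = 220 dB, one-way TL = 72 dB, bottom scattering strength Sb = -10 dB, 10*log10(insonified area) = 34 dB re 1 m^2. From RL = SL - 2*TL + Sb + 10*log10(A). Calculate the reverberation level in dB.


RL = SL - 2*TL + Sb + 10*log10(A) = 220 - 2*72 + (-10) + 34 = 100

100 dB


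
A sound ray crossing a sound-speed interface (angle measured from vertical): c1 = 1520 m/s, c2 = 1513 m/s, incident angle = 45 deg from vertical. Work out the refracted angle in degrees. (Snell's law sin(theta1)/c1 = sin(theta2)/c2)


sin(theta2) = (c2/c1)*sin(theta1) = (1513/1520)*sin(45 deg) = 0.70385
theta2 = arcsin(0.70385) = 44.74

44.74 deg


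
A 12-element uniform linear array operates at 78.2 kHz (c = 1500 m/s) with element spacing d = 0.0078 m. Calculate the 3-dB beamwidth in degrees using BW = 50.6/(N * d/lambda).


Step 1: lambda = 1500/78200 = 0.01918 m
Step 2: d/lambda = 0.0078/0.01918 = 0.4067
Step 3: BW = 50.6/(N * d/lambda) = 50.6/(12 * 0.4067) = 10.37

10.37 deg


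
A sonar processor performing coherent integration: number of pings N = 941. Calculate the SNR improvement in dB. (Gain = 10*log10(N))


29.74 dB


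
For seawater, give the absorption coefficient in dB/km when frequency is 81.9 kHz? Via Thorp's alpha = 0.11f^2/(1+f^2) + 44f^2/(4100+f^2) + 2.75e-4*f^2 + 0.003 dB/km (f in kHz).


f^2 = 6707.61
alpha = 0.11*6707.61/(1+6707.61) + 44*6707.61/(4100+6707.61) + 2.75e-4*6707.61 + 0.003 = 29.266

29.266 dB/km


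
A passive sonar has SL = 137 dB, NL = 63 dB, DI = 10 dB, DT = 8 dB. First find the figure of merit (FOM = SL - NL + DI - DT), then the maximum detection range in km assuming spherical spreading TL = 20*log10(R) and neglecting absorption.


Step 1: FOM = SL - NL + DI - DT = 137 - 63 + 10 - 8 = 76 dB
Step 2: at max range FOM = TL = 20*log10(R), so R = 10^(76/20) = 6309.57 m = 6.31 km

6.31 km


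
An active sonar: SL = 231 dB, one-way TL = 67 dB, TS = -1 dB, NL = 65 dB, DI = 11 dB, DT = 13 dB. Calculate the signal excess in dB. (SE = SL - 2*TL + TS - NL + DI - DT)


SE = SL - 2*TL + TS - NL + DI - DT = 231 - 2*67 + (-1) - 65 + 11 - 13 = 29

29 dB


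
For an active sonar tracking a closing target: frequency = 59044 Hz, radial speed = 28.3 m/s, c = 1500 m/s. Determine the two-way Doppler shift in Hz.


fd = 2*f*v/c = 2 * 59044 * 28.3 / 1500 = 2227.93

2227.93 Hz


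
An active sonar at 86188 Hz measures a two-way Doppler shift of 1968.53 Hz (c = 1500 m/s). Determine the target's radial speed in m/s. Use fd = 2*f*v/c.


From fd = 2*f*v/c, v = c*fd/(2*f) = 1500 * 1968.53 / (2*86188) = 17.13

17.13 m/s


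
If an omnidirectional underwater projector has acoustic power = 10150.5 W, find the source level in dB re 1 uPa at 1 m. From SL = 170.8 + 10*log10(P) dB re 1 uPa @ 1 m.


210.86 dB


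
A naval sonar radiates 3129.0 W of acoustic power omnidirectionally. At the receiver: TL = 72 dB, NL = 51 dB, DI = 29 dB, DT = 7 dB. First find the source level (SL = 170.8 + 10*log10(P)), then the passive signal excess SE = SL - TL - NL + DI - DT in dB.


Step 1: SL = 170.8 + 10*log10(3129.0) = 205.75 dB
Step 2: SE = SL - TL - NL + DI - DT = 205.75 - 72 - 51 + 29 - 7 = 104.75

104.75 dB


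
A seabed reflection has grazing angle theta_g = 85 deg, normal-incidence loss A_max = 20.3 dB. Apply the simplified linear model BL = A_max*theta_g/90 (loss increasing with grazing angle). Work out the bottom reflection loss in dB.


19.17 dB


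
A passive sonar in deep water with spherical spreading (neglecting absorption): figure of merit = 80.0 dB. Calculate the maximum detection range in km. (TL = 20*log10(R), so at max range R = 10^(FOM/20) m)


At max range FOM = TL, so 20*log10(R) = 80.0
R = 10^(80.0/20) = 10000.0 m = 10.0 km

10.0 km


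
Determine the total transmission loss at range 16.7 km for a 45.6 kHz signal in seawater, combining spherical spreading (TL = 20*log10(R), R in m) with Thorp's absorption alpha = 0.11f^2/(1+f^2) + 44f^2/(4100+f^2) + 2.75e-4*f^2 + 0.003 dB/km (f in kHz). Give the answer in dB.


Step 1 (Thorp): alpha = 0.11*2079.36/(1+2079.36) + 44*2079.36/(4100+2079.36) + 2.75e-4*2079.36 + 0.003 = 15.4908 dB/km
Step 2: TL_spread = 20*log10(16700) = 84.45 dB
Step 3: TL_abs = alpha*R = 15.4908 * 16.7 = 258.7 dB
Step 4: TL_total = 84.45 + 258.7 = 343.15

343.15 dB


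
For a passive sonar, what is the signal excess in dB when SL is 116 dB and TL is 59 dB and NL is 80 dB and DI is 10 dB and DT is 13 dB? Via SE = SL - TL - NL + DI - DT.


SE = SL - TL - NL + DI - DT = 116 - 59 - 80 + 10 - 13 = -26

-26 dB


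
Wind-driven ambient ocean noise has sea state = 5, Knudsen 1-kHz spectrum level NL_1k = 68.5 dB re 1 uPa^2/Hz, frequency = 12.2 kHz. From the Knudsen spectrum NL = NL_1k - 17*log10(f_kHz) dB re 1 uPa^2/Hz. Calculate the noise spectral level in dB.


NL = NL_1k - 17*log10(f_kHz) = 68.5 - 17*log10(12.2) = 68.5 - (18.47) = 50.03

50.03 dB


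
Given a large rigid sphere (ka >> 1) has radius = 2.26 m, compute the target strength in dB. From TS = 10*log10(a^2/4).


TS = 10*log10(2.26^2 / 4) = 10*log10(1.2769) = 1.06

1.06 dB


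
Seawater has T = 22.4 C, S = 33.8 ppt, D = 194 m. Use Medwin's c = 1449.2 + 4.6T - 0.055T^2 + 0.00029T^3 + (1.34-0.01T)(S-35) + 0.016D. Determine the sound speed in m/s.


c = 1449.2 + 4.6*22.4 - 0.055*22.4^2 + 0.00029*22.4^3 + (1.34 - 0.01*22.4)*(33.8 - 35) + 0.016*194 = 1529.67

1529.67 m/s


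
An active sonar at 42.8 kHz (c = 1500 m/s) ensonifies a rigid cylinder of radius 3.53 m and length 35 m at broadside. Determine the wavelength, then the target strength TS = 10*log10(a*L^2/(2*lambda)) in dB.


Step 1: lambda = c/f = 1500/42800 = 0.03505 m
Step 2: TS = 10*log10(a*L^2/(2*lambda)) = 10*log10(3.53*35^2/(2*0.03505)) = 47.9

47.9 dB


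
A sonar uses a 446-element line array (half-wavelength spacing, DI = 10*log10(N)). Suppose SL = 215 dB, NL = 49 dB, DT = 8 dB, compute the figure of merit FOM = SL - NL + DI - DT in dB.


Step 1: DI = 10*log10(446) = 26.49 dB
Step 2: FOM = SL - NL + DI - DT = 215 - 49 + 26.49 - 8 = 184.49

184.49 dB


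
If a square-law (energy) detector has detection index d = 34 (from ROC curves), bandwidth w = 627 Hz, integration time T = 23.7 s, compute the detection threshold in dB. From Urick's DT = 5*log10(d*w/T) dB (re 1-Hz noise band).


DT = 5*log10(d*w/T) = 5*log10(34 * 627 / 23.7) = 5*log10(899.49) = 14.77

14.77 dB


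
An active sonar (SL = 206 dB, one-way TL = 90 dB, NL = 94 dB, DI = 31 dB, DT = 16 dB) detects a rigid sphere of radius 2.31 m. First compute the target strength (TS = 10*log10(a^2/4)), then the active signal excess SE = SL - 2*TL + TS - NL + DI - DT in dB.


Step 1: TS = 10*log10(2.31^2/4) = 1.25 dB
Step 2: SE = SL - 2*TL + TS - NL + DI - DT = 206 - 2*90 + (1.25) - 94 + 31 - 16 = -51.75

-51.75 dB


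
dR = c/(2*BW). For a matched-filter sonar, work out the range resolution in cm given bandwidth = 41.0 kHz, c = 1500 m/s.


1.83 cm


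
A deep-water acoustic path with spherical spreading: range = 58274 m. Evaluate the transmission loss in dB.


TL = 20*log10(58274) = 95.31

95.31 dB


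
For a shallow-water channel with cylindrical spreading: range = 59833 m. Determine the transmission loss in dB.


TL = 10*log10(59833) = 47.77

47.77 dB


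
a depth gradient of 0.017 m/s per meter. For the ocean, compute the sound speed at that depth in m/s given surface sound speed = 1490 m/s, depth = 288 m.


c = 1490 + 0.017 * 288 = 1494.896

1494.896 m/s


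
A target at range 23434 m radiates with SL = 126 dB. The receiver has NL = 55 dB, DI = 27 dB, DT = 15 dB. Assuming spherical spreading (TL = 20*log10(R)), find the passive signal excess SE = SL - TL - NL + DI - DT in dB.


Step 1: TL = 20*log10(23434) = 87.4 dB
Step 2: SE = 126 - 87.4 - 55 + 27 - 15 = -4.4

-4.4 dB


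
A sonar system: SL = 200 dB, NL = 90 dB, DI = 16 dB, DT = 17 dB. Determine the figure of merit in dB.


FOM = SL - NL + DI - DT = 200 - 90 + 16 - 17 = 109

109 dB


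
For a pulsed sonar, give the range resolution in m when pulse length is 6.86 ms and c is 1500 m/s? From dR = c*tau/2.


5.145 m


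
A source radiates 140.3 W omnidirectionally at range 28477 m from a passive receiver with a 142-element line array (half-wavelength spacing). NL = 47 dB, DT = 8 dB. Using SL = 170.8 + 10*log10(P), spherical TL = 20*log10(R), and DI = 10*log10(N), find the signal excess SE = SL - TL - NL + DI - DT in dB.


Step 1: SL = 170.8 + 10*log10(140.3) = 192.27 dB
Step 2: TL = 20*log10(28477) = 89.09 dB
Step 3: DI = 10*log10(142) = 21.52 dB
Step 4: SE = SL - TL - NL + DI - DT = 192.27 - 89.09 - 47 + 21.52 - 8 = 69.7

69.7 dB


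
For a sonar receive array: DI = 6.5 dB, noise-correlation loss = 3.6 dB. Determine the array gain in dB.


2.9 dB


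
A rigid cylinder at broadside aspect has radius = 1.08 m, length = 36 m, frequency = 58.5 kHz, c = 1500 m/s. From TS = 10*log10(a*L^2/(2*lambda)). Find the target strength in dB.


lambda = 1500/58500 = 0.02564 m
TS = 10*log10(1.08*36^2/(2*0.02564)) = 44.36

44.36 dB


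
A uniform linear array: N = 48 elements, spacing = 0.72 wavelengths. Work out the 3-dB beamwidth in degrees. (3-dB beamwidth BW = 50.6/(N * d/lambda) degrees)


BW = 50.6 / (48 * 0.72) = 50.6 / 34.56 = 1.46

1.46 deg


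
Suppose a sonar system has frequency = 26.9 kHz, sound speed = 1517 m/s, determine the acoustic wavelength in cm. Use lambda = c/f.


5.64 cm


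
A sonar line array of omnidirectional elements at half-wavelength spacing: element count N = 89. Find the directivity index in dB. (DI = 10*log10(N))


DI = 10*log10(89) = 19.49

19.49 dB


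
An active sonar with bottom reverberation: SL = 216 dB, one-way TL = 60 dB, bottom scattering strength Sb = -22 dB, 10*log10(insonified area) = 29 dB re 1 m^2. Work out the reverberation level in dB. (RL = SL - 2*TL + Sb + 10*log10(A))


103 dB


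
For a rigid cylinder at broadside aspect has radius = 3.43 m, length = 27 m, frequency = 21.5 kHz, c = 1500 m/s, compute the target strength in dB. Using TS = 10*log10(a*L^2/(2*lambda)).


lambda = 1500/21500 = 0.06977 m
TS = 10*log10(3.43*27^2/(2*0.06977)) = 42.53

42.53 dB


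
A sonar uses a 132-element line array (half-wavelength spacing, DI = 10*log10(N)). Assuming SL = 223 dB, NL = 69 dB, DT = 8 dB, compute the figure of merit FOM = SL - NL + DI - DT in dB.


Step 1: DI = 10*log10(132) = 21.21 dB
Step 2: FOM = SL - NL + DI - DT = 223 - 69 + 21.21 - 8 = 167.21

167.21 dB


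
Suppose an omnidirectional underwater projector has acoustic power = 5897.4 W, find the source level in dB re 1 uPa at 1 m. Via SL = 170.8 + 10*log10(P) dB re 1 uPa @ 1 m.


208.51 dB


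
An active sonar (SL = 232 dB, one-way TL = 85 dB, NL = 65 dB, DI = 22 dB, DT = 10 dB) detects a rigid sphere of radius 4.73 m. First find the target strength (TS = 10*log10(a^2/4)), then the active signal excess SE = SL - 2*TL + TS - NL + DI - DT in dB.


Step 1: TS = 10*log10(4.73^2/4) = 7.48 dB
Step 2: SE = SL - 2*TL + TS - NL + DI - DT = 232 - 2*85 + (7.48) - 65 + 22 - 10 = 16.48

16.48 dB


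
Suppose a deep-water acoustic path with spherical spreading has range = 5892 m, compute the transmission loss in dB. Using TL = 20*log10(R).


75.41 dB


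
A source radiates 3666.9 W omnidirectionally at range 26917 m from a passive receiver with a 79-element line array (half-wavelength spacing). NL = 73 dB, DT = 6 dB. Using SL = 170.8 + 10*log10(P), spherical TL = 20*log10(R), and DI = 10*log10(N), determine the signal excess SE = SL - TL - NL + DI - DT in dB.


Step 1: SL = 170.8 + 10*log10(3666.9) = 206.44 dB
Step 2: TL = 20*log10(26917) = 88.6 dB
Step 3: DI = 10*log10(79) = 18.98 dB
Step 4: SE = SL - TL - NL + DI - DT = 206.44 - 88.6 - 73 + 18.98 - 6 = 57.82

57.82 dB


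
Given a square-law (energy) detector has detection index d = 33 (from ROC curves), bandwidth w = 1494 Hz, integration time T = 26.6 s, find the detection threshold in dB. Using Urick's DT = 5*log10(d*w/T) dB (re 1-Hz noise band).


DT = 5*log10(d*w/T) = 5*log10(33 * 1494 / 26.6) = 5*log10(1853.46) = 16.34

16.34 dB


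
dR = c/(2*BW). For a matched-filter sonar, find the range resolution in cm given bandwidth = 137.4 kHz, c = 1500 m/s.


dR = c/(2*BW) = 1500 / (2 * 137.4e3) = 0.0055 m = 0.55 cm

0.55 cm


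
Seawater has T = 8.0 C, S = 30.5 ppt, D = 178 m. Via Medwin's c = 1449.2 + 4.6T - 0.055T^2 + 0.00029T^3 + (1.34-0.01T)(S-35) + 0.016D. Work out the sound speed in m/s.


1479.81 m/s


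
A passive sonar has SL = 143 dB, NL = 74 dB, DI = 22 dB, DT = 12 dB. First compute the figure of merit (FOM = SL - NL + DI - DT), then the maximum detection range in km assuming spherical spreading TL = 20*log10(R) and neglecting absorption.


Step 1: FOM = SL - NL + DI - DT = 143 - 74 + 22 - 12 = 79 dB
Step 2: at max range FOM = TL = 20*log10(R), so R = 10^(79/20) = 8912.51 m = 8.91 km

8.91 km


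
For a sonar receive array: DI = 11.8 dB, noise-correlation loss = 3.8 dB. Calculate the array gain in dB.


AG = DI - L_corr = 11.8 - 3.8 = 8.0

8.0 dB


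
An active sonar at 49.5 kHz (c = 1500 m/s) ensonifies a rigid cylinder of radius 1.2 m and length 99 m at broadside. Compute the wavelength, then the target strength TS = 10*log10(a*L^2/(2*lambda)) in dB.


Step 1: lambda = c/f = 1500/49500 = 0.0303 m
Step 2: TS = 10*log10(a*L^2/(2*lambda)) = 10*log10(1.2*99^2/(2*0.0303)) = 52.88

52.88 dB


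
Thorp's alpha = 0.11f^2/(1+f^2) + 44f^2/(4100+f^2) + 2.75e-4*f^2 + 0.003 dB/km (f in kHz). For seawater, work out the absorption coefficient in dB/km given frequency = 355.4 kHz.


f^2 = 126309.16
alpha = 0.11*126309.16/(1+126309.16) + 44*126309.16/(4100+126309.16) + 2.75e-4*126309.16 + 0.003 = 77.465

77.465 dB/km


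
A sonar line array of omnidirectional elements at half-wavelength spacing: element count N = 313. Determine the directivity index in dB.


DI = 10*log10(313) = 24.96

24.96 dB


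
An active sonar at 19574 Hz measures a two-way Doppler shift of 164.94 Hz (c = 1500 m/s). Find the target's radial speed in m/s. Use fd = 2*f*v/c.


From fd = 2*f*v/c, v = c*fd/(2*f) = 1500 * 164.94 / (2*19574) = 6.32

6.32 m/s


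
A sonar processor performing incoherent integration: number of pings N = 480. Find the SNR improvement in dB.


13.41 dB


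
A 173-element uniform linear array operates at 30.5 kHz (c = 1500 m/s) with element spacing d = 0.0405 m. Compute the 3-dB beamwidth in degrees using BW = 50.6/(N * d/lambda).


Step 1: lambda = 1500/30500 = 0.04918 m
Step 2: d/lambda = 0.0405/0.04918 = 0.8235
Step 3: BW = 50.6/(N * d/lambda) = 50.6/(173 * 0.8235) = 0.36

0.36 deg


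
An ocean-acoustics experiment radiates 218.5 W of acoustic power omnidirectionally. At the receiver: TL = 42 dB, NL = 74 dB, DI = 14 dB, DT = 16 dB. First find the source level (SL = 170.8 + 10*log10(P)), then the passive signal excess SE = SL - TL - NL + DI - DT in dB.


Step 1: SL = 170.8 + 10*log10(218.5) = 194.19 dB
Step 2: SE = SL - TL - NL + DI - DT = 194.19 - 42 - 74 + 14 - 16 = 76.19

76.19 dB


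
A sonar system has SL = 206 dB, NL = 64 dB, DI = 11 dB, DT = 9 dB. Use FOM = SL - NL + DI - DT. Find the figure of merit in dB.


FOM = SL - NL + DI - DT = 206 - 64 + 11 - 9 = 144

144 dB


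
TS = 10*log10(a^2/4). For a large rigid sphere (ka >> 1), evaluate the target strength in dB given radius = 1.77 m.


TS = 10*log10(1.77^2 / 4) = 10*log10(0.783225) = -1.06

-1.06 dB


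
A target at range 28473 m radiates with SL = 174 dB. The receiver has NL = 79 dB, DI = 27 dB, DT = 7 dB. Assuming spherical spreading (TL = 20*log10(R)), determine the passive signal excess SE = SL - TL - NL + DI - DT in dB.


Step 1: TL = 20*log10(28473) = 89.09 dB
Step 2: SE = 174 - 89.09 - 79 + 27 - 7 = 25.91

25.91 dB


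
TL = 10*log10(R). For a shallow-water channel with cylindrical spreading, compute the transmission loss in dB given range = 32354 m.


TL = 10*log10(32354) = 45.1

45.1 dB


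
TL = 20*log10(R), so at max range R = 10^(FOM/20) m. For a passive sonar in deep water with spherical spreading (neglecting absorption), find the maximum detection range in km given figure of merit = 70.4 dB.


3.31 km


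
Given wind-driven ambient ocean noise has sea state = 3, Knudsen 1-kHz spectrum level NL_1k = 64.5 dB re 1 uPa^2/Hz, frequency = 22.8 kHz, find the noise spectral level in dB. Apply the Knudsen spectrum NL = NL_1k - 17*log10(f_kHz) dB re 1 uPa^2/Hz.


41.42 dB


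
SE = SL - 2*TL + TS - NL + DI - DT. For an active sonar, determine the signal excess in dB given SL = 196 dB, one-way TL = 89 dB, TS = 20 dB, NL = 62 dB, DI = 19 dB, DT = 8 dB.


SE = SL - 2*TL + TS - NL + DI - DT = 196 - 2*89 + (20) - 62 + 19 - 8 = -13

-13 dB


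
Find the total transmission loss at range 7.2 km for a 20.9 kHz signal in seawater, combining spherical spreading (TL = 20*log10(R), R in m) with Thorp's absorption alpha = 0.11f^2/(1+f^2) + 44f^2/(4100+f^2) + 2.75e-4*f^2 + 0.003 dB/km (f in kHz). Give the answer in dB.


Step 1 (Thorp): alpha = 0.11*436.81/(1+436.81) + 44*436.81/(4100+436.81) + 2.75e-4*436.81 + 0.003 = 4.4692 dB/km
Step 2: TL_spread = 20*log10(7200) = 77.15 dB
Step 3: TL_abs = alpha*R = 4.4692 * 7.2 = 32.18 dB
Step 4: TL_total = 77.15 + 32.18 = 109.33

109.33 dB


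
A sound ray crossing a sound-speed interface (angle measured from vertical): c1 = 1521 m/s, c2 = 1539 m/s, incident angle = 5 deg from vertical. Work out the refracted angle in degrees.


sin(theta2) = (c2/c1)*sin(theta1) = (1539/1521)*sin(5 deg) = 0.08819
theta2 = arcsin(0.08819) = 5.06

5.06 deg


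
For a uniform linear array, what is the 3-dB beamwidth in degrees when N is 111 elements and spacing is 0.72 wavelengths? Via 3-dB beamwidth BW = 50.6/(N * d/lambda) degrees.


BW = 50.6 / (111 * 0.72) = 50.6 / 79.92 = 0.63

0.63 deg


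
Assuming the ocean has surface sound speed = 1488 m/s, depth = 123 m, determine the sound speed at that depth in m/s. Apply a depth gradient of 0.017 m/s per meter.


1490.091 m/s


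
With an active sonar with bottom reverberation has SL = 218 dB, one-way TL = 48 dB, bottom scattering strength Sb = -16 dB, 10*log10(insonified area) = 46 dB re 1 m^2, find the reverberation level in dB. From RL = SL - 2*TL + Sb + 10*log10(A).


RL = SL - 2*TL + Sb + 10*log10(A) = 218 - 2*48 + (-16) + 46 = 152

152 dB


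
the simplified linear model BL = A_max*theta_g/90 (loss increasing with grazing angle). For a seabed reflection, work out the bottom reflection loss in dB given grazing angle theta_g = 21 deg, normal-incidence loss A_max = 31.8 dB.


7.42 dB


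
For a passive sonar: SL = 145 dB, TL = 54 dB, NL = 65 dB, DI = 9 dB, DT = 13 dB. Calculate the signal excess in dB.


SE = SL - TL - NL + DI - DT = 145 - 54 - 65 + 9 - 13 = 22

22 dB


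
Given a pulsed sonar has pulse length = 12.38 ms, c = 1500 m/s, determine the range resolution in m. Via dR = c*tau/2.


dR = c*tau/2 = 1500 * 12.38e-3 / 2 = 9.285

9.285 m


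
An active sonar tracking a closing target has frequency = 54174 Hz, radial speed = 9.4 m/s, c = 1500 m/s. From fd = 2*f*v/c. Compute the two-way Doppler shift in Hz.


fd = 2*f*v/c = 2 * 54174 * 9.4 / 1500 = 678.98

678.98 Hz


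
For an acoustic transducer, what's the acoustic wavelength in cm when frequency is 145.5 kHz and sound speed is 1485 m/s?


1.02 cm


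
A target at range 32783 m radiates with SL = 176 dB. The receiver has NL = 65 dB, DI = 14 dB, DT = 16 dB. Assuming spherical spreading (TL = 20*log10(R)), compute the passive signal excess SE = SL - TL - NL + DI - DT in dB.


Step 1: TL = 20*log10(32783) = 90.31 dB
Step 2: SE = 176 - 90.31 - 65 + 14 - 16 = 18.69

18.69 dB


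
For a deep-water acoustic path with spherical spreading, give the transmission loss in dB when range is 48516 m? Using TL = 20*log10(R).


93.72 dB


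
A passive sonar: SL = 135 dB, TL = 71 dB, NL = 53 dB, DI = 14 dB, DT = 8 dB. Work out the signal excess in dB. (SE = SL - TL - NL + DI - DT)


SE = SL - TL - NL + DI - DT = 135 - 71 - 53 + 14 - 8 = 17

17 dB


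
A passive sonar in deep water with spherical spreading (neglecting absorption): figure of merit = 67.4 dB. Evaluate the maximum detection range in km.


At max range FOM = TL, so 20*log10(R) = 67.4
R = 10^(67.4/20) = 2344.23 m = 2.34 km

2.34 km


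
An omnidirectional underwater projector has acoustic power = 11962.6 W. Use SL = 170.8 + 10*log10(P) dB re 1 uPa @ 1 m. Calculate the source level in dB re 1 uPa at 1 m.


SL = 170.8 + 10*log10(11962.6) = 170.8 + 40.78 = 211.58

211.58 dB


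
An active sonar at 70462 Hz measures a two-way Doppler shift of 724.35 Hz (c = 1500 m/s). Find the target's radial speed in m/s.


From fd = 2*f*v/c, v = c*fd/(2*f) = 1500 * 724.35 / (2*70462) = 7.71

7.71 m/s


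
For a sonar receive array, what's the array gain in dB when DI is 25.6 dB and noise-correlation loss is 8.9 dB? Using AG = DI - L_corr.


AG = DI - L_corr = 25.6 - 8.9 = 16.7

16.7 dB


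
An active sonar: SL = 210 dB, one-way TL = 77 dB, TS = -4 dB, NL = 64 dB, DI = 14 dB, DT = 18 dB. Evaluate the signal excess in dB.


SE = SL - 2*TL + TS - NL + DI - DT = 210 - 2*77 + (-4) - 64 + 14 - 18 = -16

-16 dB


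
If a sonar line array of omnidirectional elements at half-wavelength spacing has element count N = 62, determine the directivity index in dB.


DI = 10*log10(62) = 17.92

17.92 dB


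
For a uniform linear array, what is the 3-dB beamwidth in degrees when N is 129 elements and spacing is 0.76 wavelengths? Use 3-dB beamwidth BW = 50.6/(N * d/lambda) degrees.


0.52 deg


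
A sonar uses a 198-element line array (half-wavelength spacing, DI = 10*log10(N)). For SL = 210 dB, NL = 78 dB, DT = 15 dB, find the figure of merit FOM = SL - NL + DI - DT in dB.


Step 1: DI = 10*log10(198) = 22.97 dB
Step 2: FOM = SL - NL + DI - DT = 210 - 78 + 22.97 - 15 = 139.97

139.97 dB


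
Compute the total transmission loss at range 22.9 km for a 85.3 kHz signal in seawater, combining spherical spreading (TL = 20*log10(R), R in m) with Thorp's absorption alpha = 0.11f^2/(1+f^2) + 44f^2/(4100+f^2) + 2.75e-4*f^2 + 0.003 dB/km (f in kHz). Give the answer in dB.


780.06 dB


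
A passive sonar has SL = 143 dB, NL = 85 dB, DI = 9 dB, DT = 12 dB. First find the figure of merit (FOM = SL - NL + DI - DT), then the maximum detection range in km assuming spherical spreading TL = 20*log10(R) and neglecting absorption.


Step 1: FOM = SL - NL + DI - DT = 143 - 85 + 9 - 12 = 55 dB
Step 2: at max range FOM = TL = 20*log10(R), so R = 10^(55/20) = 562.34 m = 0.56 km

0.56 km


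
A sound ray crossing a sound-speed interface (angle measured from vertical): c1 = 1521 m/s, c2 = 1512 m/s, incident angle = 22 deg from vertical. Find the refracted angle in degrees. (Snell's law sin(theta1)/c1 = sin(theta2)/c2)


21.86 deg


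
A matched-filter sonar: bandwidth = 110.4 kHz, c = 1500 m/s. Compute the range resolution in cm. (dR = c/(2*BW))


dR = c/(2*BW) = 1500 / (2 * 110.4e3) = 0.0068 m = 0.68 cm

0.68 cm


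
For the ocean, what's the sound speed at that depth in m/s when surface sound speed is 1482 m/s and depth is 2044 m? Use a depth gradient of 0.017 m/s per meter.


c = 1482 + 0.017 * 2044 = 1516.748

1516.748 m/s


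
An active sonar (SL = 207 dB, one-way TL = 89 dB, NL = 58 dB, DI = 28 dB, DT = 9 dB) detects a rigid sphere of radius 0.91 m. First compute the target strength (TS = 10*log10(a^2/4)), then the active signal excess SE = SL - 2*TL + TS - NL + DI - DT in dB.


Step 1: TS = 10*log10(0.91^2/4) = -6.84 dB
Step 2: SE = SL - 2*TL + TS - NL + DI - DT = 207 - 2*89 + (-6.84) - 58 + 28 - 9 = -16.84

-16.84 dB


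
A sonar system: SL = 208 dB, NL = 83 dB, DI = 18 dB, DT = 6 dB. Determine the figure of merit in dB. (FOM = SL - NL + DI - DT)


137 dB


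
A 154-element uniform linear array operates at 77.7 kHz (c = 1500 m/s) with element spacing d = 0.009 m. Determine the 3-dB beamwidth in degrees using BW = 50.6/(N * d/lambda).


0.7 deg


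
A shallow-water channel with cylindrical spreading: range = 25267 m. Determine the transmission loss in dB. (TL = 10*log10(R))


TL = 10*log10(25267) = 44.03

44.03 dB


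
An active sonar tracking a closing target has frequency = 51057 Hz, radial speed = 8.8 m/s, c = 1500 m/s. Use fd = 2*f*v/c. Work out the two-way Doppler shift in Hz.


fd = 2*f*v/c = 2 * 51057 * 8.8 / 1500 = 599.07

599.07 Hz


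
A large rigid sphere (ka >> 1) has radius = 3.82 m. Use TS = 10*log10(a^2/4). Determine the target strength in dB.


TS = 10*log10(3.82^2 / 4) = 10*log10(3.6481) = 5.62

5.62 dB


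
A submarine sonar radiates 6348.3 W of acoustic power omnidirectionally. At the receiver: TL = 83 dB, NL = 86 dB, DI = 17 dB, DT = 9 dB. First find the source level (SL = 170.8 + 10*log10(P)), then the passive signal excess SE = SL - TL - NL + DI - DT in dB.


Step 1: SL = 170.8 + 10*log10(6348.3) = 208.83 dB
Step 2: SE = SL - TL - NL + DI - DT = 208.83 - 83 - 86 + 17 - 9 = 47.83

47.83 dB


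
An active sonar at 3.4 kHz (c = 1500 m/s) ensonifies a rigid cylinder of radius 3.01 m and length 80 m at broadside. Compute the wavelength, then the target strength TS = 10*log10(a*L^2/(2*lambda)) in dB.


Step 1: lambda = c/f = 1500/3400 = 0.44118 m
Step 2: TS = 10*log10(a*L^2/(2*lambda)) = 10*log10(3.01*80^2/(2*0.44118)) = 43.39

43.39 dB


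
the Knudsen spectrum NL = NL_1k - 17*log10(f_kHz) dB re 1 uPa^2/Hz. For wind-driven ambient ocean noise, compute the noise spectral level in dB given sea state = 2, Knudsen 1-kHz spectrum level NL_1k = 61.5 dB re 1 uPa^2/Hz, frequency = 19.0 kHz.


39.76 dB


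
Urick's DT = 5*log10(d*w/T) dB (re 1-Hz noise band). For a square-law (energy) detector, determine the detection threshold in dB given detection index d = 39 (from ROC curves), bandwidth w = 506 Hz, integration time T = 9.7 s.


16.54 dB


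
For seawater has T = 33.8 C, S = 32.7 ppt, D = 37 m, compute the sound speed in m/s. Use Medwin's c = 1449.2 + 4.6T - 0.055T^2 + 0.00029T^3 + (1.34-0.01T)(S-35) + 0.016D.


c = 1449.2 + 4.6*33.8 - 0.055*33.8^2 + 0.00029*33.8^3 + (1.34 - 0.01*33.8)*(32.7 - 35) + 0.016*37 = 1551.33

1551.33 m/s


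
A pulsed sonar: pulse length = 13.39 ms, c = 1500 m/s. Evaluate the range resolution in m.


10.0425 m


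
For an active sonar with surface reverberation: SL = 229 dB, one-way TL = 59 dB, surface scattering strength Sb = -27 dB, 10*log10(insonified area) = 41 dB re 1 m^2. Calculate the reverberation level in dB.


RL = SL - 2*TL + Sb + 10*log10(A) = 229 - 2*59 + (-27) + 41 = 125

125 dB


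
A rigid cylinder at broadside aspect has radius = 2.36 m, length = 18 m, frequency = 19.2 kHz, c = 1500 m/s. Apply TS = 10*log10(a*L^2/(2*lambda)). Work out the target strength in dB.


lambda = 1500/19200 = 0.07812 m
TS = 10*log10(2.36*18^2/(2*0.07812)) = 36.9

36.9 dB


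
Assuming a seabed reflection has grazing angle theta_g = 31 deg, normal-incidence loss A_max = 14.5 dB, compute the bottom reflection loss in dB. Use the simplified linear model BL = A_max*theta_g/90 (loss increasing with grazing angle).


BL = A_max * theta_g / 90 = 14.5 * 31 / 90 = 4.99

4.99 dB
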